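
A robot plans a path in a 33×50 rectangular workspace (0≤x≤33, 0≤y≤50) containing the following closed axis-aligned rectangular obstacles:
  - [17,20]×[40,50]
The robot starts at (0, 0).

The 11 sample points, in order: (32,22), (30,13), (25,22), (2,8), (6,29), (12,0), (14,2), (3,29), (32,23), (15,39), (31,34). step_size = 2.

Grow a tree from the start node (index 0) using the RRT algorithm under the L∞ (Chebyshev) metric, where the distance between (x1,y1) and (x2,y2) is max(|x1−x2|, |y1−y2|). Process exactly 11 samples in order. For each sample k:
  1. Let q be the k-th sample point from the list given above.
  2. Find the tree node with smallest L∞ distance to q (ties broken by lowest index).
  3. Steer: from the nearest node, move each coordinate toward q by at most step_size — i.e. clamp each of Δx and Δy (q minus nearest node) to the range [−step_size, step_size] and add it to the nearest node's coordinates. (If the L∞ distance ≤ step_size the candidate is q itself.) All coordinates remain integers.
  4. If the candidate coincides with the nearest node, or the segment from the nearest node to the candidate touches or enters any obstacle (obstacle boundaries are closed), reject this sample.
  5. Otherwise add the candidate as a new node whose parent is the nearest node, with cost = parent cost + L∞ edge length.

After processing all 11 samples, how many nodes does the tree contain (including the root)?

1. q=(32,22) nearest=0 d=32 new=(2,2) → add node 1 parent=0 cost=2
2. q=(30,13) nearest=1 d=28 new=(4,4) → add node 2 parent=1 cost=4
3. q=(25,22) nearest=2 d=21 new=(6,6) → add node 3 parent=2 cost=6
4. q=(2,8) nearest=2 d=4 new=(2,6) → add node 4 parent=2 cost=6
5. q=(6,29) nearest=3 d=23 new=(6,8) → add node 5 parent=3 cost=8
6. q=(12,0) nearest=3 d=6 new=(8,4) → add node 6 parent=3 cost=8
7. q=(14,2) nearest=6 d=6 new=(10,2) → add node 7 parent=6 cost=10
8. q=(3,29) nearest=5 d=21 new=(4,10) → add node 8 parent=5 cost=10
9. q=(32,23) nearest=7 d=22 new=(12,4) → add node 9 parent=7 cost=12
10. q=(15,39) nearest=8 d=29 new=(6,12) → add node 10 parent=8 cost=12
11. q=(31,34) nearest=10 d=25 new=(8,14) → add node 11 parent=10 cost=14

Node count: 12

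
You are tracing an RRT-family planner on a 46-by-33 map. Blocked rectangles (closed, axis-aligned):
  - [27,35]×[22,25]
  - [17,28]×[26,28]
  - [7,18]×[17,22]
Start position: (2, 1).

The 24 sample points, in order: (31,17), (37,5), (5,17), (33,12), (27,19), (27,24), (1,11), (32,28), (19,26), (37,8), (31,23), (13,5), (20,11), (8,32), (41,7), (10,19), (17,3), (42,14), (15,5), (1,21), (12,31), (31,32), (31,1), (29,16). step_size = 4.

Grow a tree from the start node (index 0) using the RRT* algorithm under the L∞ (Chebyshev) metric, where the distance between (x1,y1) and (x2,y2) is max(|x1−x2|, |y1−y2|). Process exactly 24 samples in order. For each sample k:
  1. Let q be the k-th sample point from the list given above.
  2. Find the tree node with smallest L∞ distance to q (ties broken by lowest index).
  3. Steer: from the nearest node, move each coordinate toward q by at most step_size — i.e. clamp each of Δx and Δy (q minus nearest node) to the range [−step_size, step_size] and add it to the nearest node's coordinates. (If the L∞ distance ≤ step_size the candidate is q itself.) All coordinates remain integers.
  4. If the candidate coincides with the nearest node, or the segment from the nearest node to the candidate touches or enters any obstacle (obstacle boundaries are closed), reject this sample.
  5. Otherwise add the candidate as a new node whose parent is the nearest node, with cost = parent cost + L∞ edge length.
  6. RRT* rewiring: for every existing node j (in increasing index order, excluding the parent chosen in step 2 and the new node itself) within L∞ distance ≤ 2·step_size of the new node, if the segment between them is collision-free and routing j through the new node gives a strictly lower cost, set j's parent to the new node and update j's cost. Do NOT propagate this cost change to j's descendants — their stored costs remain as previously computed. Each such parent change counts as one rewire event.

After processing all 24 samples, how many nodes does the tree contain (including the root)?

Node count: 20

1. q=(31,17) nearest=0 d=29 new=(6,5) → add node 1 parent=0 cost=4
2. q=(37,5) nearest=1 d=31 new=(10,5) → add node 2 parent=1 cost=8
3. q=(5,17) nearest=1 d=12 new=(5,9) → add node 3 parent=1 cost=8
4. q=(33,12) nearest=2 d=23 new=(14,9) → add node 4 parent=2 cost=12
5. q=(27,19) nearest=4 d=13 new=(18,13) → add node 5 parent=4 cost=16
6. q=(27,24) nearest=5 d=11 new=(22,17) → add node 6 parent=5 cost=20
7. q=(1,11) nearest=3 d=4 new=(1,11) → add node 7 parent=3 cost=12
8. q=(32,28) nearest=6 d=11 new=(26,21) → add node 8 parent=6 cost=24
9. q=(19,26) nearest=8 d=7 new=(22,25) → add node 9 parent=8 cost=28
10. q=(37,8) nearest=8 d=13 new=(30,17) → add node 10 parent=8 cost=28
11. q=(31,23) nearest=8 d=5 new=(30,23) → blocked by [27,35]×[22,25], reject
12. q=(13,5) nearest=2 d=3 new=(13,5) → add node 11 parent=2 cost=11
13. q=(20,11) nearest=5 d=2 new=(20,11) → add node 12 parent=5 cost=18
14. q=(8,32) nearest=9 d=14 new=(18,29) → blocked by [17,28]×[26,28], reject
15. q=(41,7) nearest=10 d=11 new=(34,13) → add node 13 parent=10 cost=32
16. q=(10,19) nearest=5 d=8 new=(14,17) → blocked by [7,18]×[17,22], reject
17. q=(17,3) nearest=11 d=4 new=(17,3) → add node 14 parent=11 cost=15
18. q=(42,14) nearest=13 d=8 new=(38,14) → add node 15 parent=13 cost=36
19. q=(15,5) nearest=11 d=2 new=(15,5) → add node 16 parent=11 cost=13
20. q=(1,21) nearest=7 d=10 new=(1,15) → add node 17 parent=7 cost=16
21. q=(12,31) nearest=9 d=10 new=(18,29) → blocked by [17,28]×[26,28], reject
22. q=(31,32) nearest=9 d=9 new=(26,29) → blocked by [17,28]×[26,28], reject
23. q=(31,1) nearest=12 d=11 new=(24,7) → add node 18 parent=12 cost=22
24. q=(29,16) nearest=10 d=1 new=(29,16) → add node 19 parent=10 cost=29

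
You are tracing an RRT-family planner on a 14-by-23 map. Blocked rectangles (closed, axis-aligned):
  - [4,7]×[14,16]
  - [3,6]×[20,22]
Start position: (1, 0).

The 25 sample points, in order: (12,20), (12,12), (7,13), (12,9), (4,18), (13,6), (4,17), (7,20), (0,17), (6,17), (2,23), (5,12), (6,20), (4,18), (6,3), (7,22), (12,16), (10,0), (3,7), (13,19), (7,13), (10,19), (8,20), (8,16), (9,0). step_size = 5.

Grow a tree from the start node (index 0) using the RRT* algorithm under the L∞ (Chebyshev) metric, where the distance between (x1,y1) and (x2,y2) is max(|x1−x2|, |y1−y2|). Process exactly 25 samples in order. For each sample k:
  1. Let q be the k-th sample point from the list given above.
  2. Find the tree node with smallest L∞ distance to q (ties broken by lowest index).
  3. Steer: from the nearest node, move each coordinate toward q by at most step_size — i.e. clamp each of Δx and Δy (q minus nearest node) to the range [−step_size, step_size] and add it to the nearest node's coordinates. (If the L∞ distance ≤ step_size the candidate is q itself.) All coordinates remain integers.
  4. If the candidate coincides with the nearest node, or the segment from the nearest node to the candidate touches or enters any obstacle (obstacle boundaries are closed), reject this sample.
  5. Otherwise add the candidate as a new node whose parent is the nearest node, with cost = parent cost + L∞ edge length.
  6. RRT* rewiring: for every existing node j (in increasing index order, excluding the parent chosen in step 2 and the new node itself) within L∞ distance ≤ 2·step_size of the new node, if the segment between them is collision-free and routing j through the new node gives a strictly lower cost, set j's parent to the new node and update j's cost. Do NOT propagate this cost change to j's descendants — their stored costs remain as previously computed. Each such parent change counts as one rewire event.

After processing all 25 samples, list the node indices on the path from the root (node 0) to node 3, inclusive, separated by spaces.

1. q=(12,20) nearest=0 d=20 new=(6,5) → add node 1 parent=0 cost=5
2. q=(12,12) nearest=1 d=7 new=(11,10) → add node 2 parent=1 cost=10
3. q=(7,13) nearest=2 d=4 new=(7,13) → add node 3 parent=2 cost=14
4. q=(12,9) nearest=2 d=1 new=(12,9) → add node 4 parent=2 cost=11
5. q=(4,18) nearest=3 d=5 new=(4,18) → blocked by [4,7]×[14,16], reject
6. q=(13,6) nearest=4 d=3 new=(13,6) → add node 5 parent=4 cost=14
7. q=(4,17) nearest=3 d=4 new=(4,17) → blocked by [4,7]×[14,16], reject
8. q=(7,20) nearest=3 d=7 new=(7,18) → blocked by [4,7]×[14,16], reject
9. q=(0,17) nearest=3 d=7 new=(2,17) → blocked by [4,7]×[14,16], reject
10. q=(6,17) nearest=3 d=4 new=(6,17) → blocked by [4,7]×[14,16], reject
11. q=(2,23) nearest=3 d=10 new=(2,18) → blocked by [4,7]×[14,16], reject
12. q=(5,12) nearest=3 d=2 new=(5,12) → add node 6 parent=3 cost=16
13. q=(6,20) nearest=3 d=7 new=(6,18) → blocked by [4,7]×[14,16], reject
14. q=(4,18) nearest=3 d=5 new=(4,18) → blocked by [4,7]×[14,16], reject
15. q=(6,3) nearest=1 d=2 new=(6,3) → add node 7 parent=1 cost=7
16. q=(7,22) nearest=3 d=9 new=(7,18) → blocked by [4,7]×[14,16], reject
17. q=(12,16) nearest=3 d=5 new=(12,16) → add node 8 parent=3 cost=19
18. q=(10,0) nearest=7 d=4 new=(10,0) → add node 9 parent=7 cost=11
19. q=(3,7) nearest=1 d=3 new=(3,7) → add node 10 parent=1 cost=8; rewire 6→10 (13<16); rewire 8→10 (17<19)
20. q=(13,19) nearest=8 d=3 new=(13,19) → add node 11 parent=8 cost=20
21. q=(7,13) nearest=3 d=0 → coincident, reject
22. q=(10,19) nearest=8 d=3 new=(10,19) → add node 12 parent=8 cost=20
23. q=(8,20) nearest=12 d=2 new=(8,20) → add node 13 parent=12 cost=22
24. q=(8,16) nearest=3 d=3 new=(8,16) → add node 14 parent=3 cost=17; rewire 13→14 (21<22)
25. q=(9,0) nearest=9 d=1 new=(9,0) → add node 15 parent=9 cost=12

Path: 0 1 2 3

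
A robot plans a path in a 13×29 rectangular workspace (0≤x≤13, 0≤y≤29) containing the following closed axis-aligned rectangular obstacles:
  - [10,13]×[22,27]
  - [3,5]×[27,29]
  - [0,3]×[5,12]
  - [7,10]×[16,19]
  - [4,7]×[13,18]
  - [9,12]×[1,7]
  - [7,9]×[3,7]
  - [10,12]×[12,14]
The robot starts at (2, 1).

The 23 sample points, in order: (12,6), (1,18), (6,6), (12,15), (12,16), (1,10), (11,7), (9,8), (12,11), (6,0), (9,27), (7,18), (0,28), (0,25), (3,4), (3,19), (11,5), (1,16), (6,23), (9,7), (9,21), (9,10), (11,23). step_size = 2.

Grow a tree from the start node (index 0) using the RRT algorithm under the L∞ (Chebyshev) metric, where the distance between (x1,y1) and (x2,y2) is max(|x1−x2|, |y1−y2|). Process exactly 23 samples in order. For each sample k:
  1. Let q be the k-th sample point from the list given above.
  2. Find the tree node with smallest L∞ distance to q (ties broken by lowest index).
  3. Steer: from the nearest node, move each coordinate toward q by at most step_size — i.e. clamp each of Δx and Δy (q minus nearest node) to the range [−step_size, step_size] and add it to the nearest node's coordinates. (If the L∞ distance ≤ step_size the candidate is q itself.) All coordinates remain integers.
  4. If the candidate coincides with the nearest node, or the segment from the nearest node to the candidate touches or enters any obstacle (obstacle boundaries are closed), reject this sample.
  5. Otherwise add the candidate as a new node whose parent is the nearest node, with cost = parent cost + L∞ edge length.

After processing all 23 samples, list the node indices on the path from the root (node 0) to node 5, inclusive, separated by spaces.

1. q=(12,6) nearest=0 d=10 new=(4,3) → add node 1 parent=0 cost=2
2. q=(1,18) nearest=1 d=15 new=(2,5) → blocked by [0,3]×[5,12], reject
3. q=(6,6) nearest=1 d=3 new=(6,5) → add node 2 parent=1 cost=4
4. q=(12,15) nearest=2 d=10 new=(8,7) → blocked by [7,9]×[3,7], reject
5. q=(12,16) nearest=2 d=11 new=(8,7) → blocked by [7,9]×[3,7], reject
6. q=(1,10) nearest=2 d=5 new=(4,7) → add node 3 parent=2 cost=6
7. q=(11,7) nearest=2 d=5 new=(8,7) → blocked by [7,9]×[3,7], reject
8. q=(9,8) nearest=2 d=3 new=(8,7) → blocked by [7,9]×[3,7], reject
9. q=(12,11) nearest=2 d=6 new=(8,7) → blocked by [7,9]×[3,7], reject
10. q=(6,0) nearest=1 d=3 new=(6,1) → add node 4 parent=1 cost=4
11. q=(9,27) nearest=3 d=20 new=(6,9) → add node 5 parent=3 cost=8
12. q=(7,18) nearest=5 d=9 new=(7,11) → add node 6 parent=5 cost=10
13. q=(0,28) nearest=6 d=17 new=(5,13) → blocked by [4,7]×[13,18], reject
14. q=(0,25) nearest=6 d=14 new=(5,13) → blocked by [4,7]×[13,18], reject
15. q=(3,4) nearest=1 d=1 new=(3,4) → add node 7 parent=1 cost=3
16. q=(3,19) nearest=6 d=8 new=(5,13) → blocked by [4,7]×[13,18], reject
17. q=(11,5) nearest=2 d=5 new=(8,5) → blocked by [7,9]×[3,7], reject
18. q=(1,16) nearest=6 d=6 new=(5,13) → blocked by [4,7]×[13,18], reject
19. q=(6,23) nearest=6 d=12 new=(6,13) → blocked by [4,7]×[13,18], reject
20. q=(9,7) nearest=2 d=3 new=(8,7) → blocked by [7,9]×[3,7], reject
21. q=(9,21) nearest=6 d=10 new=(9,13) → add node 8 parent=6 cost=12
22. q=(9,10) nearest=6 d=2 new=(9,10) → add node 9 parent=6 cost=12
23. q=(11,23) nearest=8 d=10 new=(11,15) → blocked by [10,12]×[12,14], reject

Path: 0 1 2 3 5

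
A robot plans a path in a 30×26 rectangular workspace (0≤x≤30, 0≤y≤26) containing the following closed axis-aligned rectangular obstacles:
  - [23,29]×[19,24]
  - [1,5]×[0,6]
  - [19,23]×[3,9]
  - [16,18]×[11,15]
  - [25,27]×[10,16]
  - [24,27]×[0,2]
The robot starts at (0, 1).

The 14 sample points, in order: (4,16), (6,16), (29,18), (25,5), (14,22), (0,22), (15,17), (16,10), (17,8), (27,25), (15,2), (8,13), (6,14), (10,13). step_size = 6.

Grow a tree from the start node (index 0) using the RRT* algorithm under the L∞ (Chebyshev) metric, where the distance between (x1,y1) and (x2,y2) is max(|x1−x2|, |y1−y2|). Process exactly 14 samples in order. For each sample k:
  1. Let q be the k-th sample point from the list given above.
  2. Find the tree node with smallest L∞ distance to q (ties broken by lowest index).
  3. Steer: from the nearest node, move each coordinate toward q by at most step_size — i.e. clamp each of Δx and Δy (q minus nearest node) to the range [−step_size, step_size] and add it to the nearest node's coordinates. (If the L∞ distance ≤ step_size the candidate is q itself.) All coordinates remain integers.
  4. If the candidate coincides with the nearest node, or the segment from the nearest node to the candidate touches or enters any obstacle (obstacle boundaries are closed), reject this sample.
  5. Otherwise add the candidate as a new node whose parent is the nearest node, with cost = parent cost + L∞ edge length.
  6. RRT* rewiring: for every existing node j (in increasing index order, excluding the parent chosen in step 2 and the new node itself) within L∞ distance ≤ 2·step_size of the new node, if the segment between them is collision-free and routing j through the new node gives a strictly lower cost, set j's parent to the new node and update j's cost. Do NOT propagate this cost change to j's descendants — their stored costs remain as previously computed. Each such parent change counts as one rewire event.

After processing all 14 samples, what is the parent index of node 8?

1. q=(4,16) nearest=0 d=15 new=(4,7) → blocked by [1,5]×[0,6], reject
2. q=(6,16) nearest=0 d=15 new=(6,7) → blocked by [1,5]×[0,6], reject
3. q=(29,18) nearest=0 d=29 new=(6,7) → blocked by [1,5]×[0,6], reject
4. q=(25,5) nearest=0 d=25 new=(6,5) → blocked by [1,5]×[0,6], reject
5. q=(14,22) nearest=0 d=21 new=(6,7) → blocked by [1,5]×[0,6], reject
6. q=(0,22) nearest=0 d=21 new=(0,7) → add node 1 parent=0 cost=6
7. q=(15,17) nearest=1 d=15 new=(6,13) → add node 2 parent=1 cost=12
8. q=(16,10) nearest=2 d=10 new=(12,10) → add node 3 parent=2 cost=18
9. q=(17,8) nearest=3 d=5 new=(17,8) → add node 4 parent=3 cost=23
10. q=(27,25) nearest=3 d=15 new=(18,16) → blocked by [16,18]×[11,15], reject
11. q=(15,2) nearest=4 d=6 new=(15,2) → add node 5 parent=4 cost=29
12. q=(8,13) nearest=2 d=2 new=(8,13) → add node 6 parent=2 cost=14; rewire 5→6 (25<29)
13. q=(6,14) nearest=2 d=1 new=(6,14) → add node 7 parent=2 cost=13
14. q=(10,13) nearest=6 d=2 new=(10,13) → add node 8 parent=6 cost=16

Parent of node 8: 6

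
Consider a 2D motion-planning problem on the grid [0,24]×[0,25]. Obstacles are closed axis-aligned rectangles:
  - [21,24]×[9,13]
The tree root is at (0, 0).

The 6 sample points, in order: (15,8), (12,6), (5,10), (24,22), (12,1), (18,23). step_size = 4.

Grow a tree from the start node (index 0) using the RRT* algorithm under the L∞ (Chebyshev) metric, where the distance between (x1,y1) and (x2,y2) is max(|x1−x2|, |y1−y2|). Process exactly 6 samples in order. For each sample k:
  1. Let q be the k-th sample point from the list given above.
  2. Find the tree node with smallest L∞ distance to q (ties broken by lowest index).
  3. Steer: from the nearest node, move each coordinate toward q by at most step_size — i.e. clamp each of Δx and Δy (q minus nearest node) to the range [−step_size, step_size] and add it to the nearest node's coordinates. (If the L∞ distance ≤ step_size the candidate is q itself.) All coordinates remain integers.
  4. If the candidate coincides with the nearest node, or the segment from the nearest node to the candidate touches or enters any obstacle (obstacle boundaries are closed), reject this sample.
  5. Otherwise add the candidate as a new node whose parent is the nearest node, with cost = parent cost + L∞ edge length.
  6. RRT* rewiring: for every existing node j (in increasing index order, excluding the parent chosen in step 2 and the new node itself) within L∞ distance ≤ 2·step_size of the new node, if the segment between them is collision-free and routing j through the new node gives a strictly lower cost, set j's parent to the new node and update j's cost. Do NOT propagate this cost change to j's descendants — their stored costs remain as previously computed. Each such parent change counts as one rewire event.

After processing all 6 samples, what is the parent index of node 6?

Parent of node 6: 3

1. q=(15,8) nearest=0 d=15 new=(4,4) → add node 1 parent=0 cost=4
2. q=(12,6) nearest=1 d=8 new=(8,6) → add node 2 parent=1 cost=8
3. q=(5,10) nearest=2 d=4 new=(5,10) → add node 3 parent=2 cost=12
4. q=(24,22) nearest=2 d=16 new=(12,10) → add node 4 parent=2 cost=12
5. q=(12,1) nearest=2 d=5 new=(12,2) → add node 5 parent=2 cost=12
6. q=(18,23) nearest=3 d=13 new=(9,14) → add node 6 parent=3 cost=16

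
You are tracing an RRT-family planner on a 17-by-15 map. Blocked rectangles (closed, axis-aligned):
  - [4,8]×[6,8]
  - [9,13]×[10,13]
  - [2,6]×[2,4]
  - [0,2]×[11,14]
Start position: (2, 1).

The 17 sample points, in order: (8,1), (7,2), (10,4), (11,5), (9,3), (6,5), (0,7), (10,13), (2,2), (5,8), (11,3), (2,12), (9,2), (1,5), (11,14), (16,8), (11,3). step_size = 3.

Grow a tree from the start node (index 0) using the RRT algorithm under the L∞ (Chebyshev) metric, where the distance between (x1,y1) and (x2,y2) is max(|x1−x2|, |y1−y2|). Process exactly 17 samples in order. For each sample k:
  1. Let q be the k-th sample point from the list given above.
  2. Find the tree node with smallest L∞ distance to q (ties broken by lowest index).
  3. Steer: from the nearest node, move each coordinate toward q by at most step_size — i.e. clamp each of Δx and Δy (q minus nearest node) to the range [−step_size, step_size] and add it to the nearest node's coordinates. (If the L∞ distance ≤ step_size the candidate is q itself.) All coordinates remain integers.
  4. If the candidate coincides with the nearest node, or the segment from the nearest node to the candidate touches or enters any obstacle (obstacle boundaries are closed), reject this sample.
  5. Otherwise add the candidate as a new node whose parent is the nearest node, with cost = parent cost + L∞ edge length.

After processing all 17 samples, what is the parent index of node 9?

Parent of node 9: 3

1. q=(8,1) nearest=0 d=6 new=(5,1) → add node 1 parent=0 cost=3
2. q=(7,2) nearest=1 d=2 new=(7,2) → add node 2 parent=1 cost=5
3. q=(10,4) nearest=2 d=3 new=(10,4) → add node 3 parent=2 cost=8
4. q=(11,5) nearest=3 d=1 new=(11,5) → add node 4 parent=3 cost=9
5. q=(9,3) nearest=3 d=1 new=(9,3) → add node 5 parent=3 cost=9
6. q=(6,5) nearest=2 d=3 new=(6,5) → add node 6 parent=2 cost=8
7. q=(0,7) nearest=0 d=6 new=(0,4) → add node 7 parent=0 cost=3
8. q=(10,13) nearest=4 d=8 new=(10,8) → add node 8 parent=4 cost=12
9. q=(2,2) nearest=0 d=1 new=(2,2) → blocked by [2,6]×[2,4], reject
10. q=(5,8) nearest=6 d=3 new=(5,8) → blocked by [4,8]×[6,8], reject
11. q=(11,3) nearest=3 d=1 new=(11,3) → add node 9 parent=3 cost=9
12. q=(2,12) nearest=6 d=7 new=(3,8) → blocked by [4,8]×[6,8], reject
13. q=(9,2) nearest=5 d=1 new=(9,2) → add node 10 parent=5 cost=10
14. q=(1,5) nearest=7 d=1 new=(1,5) → add node 11 parent=7 cost=4
15. q=(11,14) nearest=8 d=6 new=(11,11) → blocked by [9,13]×[10,13], reject
16. q=(16,8) nearest=4 d=5 new=(14,8) → add node 12 parent=4 cost=12
17. q=(11,3) nearest=9 d=0 → coincident, reject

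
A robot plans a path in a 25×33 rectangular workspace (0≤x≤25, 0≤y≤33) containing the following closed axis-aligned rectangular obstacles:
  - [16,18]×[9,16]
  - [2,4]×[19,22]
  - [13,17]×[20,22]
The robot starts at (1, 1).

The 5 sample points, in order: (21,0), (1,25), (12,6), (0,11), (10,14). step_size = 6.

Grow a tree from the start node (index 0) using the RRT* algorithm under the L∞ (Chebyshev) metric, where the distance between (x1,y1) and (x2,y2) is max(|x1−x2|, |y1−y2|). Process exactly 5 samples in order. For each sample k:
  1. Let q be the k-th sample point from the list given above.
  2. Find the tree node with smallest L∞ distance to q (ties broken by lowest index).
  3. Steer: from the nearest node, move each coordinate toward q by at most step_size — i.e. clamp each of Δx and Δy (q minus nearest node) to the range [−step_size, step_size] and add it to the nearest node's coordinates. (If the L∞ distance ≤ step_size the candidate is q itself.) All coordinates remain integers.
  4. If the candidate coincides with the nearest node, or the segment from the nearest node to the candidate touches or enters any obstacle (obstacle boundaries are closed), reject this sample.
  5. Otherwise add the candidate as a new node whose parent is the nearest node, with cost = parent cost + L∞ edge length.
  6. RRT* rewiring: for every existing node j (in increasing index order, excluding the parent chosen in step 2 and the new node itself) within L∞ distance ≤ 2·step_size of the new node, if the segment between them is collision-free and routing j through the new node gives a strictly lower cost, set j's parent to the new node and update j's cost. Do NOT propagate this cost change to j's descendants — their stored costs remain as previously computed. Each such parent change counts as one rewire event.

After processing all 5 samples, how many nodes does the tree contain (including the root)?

1. q=(21,0) nearest=0 d=20 new=(7,0) → add node 1 parent=0 cost=6
2. q=(1,25) nearest=0 d=24 new=(1,7) → add node 2 parent=0 cost=6
3. q=(12,6) nearest=1 d=6 new=(12,6) → add node 3 parent=1 cost=12
4. q=(0,11) nearest=2 d=4 new=(0,11) → add node 4 parent=2 cost=10
5. q=(10,14) nearest=3 d=8 new=(10,12) → add node 5 parent=3 cost=18

Node count: 6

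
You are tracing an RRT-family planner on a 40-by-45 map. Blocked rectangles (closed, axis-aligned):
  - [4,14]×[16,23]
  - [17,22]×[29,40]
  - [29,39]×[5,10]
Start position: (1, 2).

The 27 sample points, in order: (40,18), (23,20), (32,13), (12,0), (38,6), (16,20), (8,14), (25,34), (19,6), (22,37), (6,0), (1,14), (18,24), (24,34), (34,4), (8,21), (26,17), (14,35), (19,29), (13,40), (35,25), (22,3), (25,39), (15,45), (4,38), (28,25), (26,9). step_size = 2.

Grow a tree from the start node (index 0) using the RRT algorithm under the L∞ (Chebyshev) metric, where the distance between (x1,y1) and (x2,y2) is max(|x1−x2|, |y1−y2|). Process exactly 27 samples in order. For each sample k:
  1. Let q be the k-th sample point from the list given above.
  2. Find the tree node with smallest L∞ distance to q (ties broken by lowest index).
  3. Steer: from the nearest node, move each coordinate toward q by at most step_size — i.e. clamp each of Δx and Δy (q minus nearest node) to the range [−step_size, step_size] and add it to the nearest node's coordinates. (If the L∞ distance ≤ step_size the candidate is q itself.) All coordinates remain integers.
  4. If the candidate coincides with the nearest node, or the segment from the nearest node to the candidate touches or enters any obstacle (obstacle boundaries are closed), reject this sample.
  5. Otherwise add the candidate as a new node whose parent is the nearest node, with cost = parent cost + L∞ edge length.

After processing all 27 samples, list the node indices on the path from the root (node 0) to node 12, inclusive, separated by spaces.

Path: 0 1 2 3 6 7 8 9 12

1. q=(40,18) nearest=0 d=39 new=(3,4) → add node 1 parent=0 cost=2
2. q=(23,20) nearest=1 d=20 new=(5,6) → add node 2 parent=1 cost=4
3. q=(32,13) nearest=2 d=27 new=(7,8) → add node 3 parent=2 cost=6
4. q=(12,0) nearest=2 d=7 new=(7,4) → add node 4 parent=2 cost=6
5. q=(38,6) nearest=3 d=31 new=(9,6) → add node 5 parent=3 cost=8
6. q=(16,20) nearest=3 d=12 new=(9,10) → add node 6 parent=3 cost=8
7. q=(8,14) nearest=6 d=4 new=(8,12) → add node 7 parent=6 cost=10
8. q=(25,34) nearest=7 d=22 new=(10,14) → add node 8 parent=7 cost=12
9. q=(19,6) nearest=8 d=9 new=(12,12) → add node 9 parent=8 cost=14
10. q=(22,37) nearest=8 d=23 new=(12,16) → blocked by [4,14]×[16,23], reject
11. q=(6,0) nearest=1 d=4 new=(5,2) → add node 10 parent=1 cost=4
12. q=(1,14) nearest=3 d=6 new=(5,10) → add node 11 parent=3 cost=8
13. q=(18,24) nearest=8 d=10 new=(12,16) → blocked by [4,14]×[16,23], reject
14. q=(24,34) nearest=8 d=20 new=(12,16) → blocked by [4,14]×[16,23], reject
15. q=(34,4) nearest=9 d=22 new=(14,10) → add node 12 parent=9 cost=16
16. q=(8,21) nearest=8 d=7 new=(8,16) → blocked by [4,14]×[16,23], reject
17. q=(26,17) nearest=12 d=12 new=(16,12) → add node 13 parent=12 cost=18
18. q=(14,35) nearest=8 d=21 new=(12,16) → blocked by [4,14]×[16,23], reject
19. q=(19,29) nearest=8 d=15 new=(12,16) → blocked by [4,14]×[16,23], reject
20. q=(13,40) nearest=8 d=26 new=(12,16) → blocked by [4,14]×[16,23], reject
21. q=(35,25) nearest=13 d=19 new=(18,14) → add node 14 parent=13 cost=20
22. q=(22,3) nearest=12 d=8 new=(16,8) → add node 15 parent=12 cost=18
23. q=(25,39) nearest=8 d=25 new=(12,16) → blocked by [4,14]×[16,23], reject
24. q=(15,45) nearest=8 d=31 new=(12,16) → blocked by [4,14]×[16,23], reject
25. q=(4,38) nearest=8 d=24 new=(8,16) → blocked by [4,14]×[16,23], reject
26. q=(28,25) nearest=14 d=11 new=(20,16) → add node 16 parent=14 cost=22
27. q=(26,9) nearest=16 d=7 new=(22,14) → add node 17 parent=16 cost=24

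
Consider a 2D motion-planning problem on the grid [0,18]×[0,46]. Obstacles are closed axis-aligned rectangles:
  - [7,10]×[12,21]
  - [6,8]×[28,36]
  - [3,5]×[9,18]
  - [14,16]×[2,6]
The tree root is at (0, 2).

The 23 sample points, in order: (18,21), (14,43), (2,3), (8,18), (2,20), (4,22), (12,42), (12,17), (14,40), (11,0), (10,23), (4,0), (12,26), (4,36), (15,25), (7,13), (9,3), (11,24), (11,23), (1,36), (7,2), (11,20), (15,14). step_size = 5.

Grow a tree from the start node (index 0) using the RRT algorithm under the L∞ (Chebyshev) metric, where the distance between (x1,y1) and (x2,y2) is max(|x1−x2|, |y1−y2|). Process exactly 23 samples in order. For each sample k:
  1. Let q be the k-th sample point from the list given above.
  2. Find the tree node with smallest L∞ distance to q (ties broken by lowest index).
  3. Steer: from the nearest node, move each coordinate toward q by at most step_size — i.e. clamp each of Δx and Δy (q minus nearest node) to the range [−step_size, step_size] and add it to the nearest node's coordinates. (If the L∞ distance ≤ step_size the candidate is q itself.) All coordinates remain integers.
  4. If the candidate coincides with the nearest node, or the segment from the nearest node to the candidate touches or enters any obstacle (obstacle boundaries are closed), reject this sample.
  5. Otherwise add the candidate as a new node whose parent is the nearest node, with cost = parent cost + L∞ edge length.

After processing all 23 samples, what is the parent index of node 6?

Parent of node 6: 5

1. q=(18,21) nearest=0 d=19 new=(5,7) → add node 1 parent=0 cost=5
2. q=(14,43) nearest=1 d=36 new=(10,12) → blocked by [7,10]×[12,21], reject
3. q=(2,3) nearest=0 d=2 new=(2,3) → add node 2 parent=0 cost=2
4. q=(8,18) nearest=1 d=11 new=(8,12) → blocked by [7,10]×[12,21], reject
5. q=(2,20) nearest=1 d=13 new=(2,12) → blocked by [3,5]×[9,18], reject
6. q=(4,22) nearest=1 d=15 new=(4,12) → blocked by [3,5]×[9,18], reject
7. q=(12,42) nearest=1 d=35 new=(10,12) → blocked by [7,10]×[12,21], reject
8. q=(12,17) nearest=1 d=10 new=(10,12) → blocked by [7,10]×[12,21], reject
9. q=(14,40) nearest=1 d=33 new=(10,12) → blocked by [7,10]×[12,21], reject
10. q=(11,0) nearest=1 d=7 new=(10,2) → add node 3 parent=1 cost=10
11. q=(10,23) nearest=1 d=16 new=(10,12) → blocked by [7,10]×[12,21], reject
12. q=(4,0) nearest=2 d=3 new=(4,0) → add node 4 parent=2 cost=5
13. q=(12,26) nearest=1 d=19 new=(10,12) → blocked by [7,10]×[12,21], reject
14. q=(4,36) nearest=1 d=29 new=(4,12) → blocked by [3,5]×[9,18], reject
15. q=(15,25) nearest=1 d=18 new=(10,12) → blocked by [7,10]×[12,21], reject
16. q=(7,13) nearest=1 d=6 new=(7,12) → blocked by [7,10]×[12,21], reject
17. q=(9,3) nearest=3 d=1 new=(9,3) → add node 5 parent=3 cost=11
18. q=(11,24) nearest=1 d=17 new=(10,12) → blocked by [7,10]×[12,21], reject
19. q=(11,23) nearest=1 d=16 new=(10,12) → blocked by [7,10]×[12,21], reject
20. q=(1,36) nearest=1 d=29 new=(1,12) → blocked by [3,5]×[9,18], reject
21. q=(7,2) nearest=5 d=2 new=(7,2) → add node 6 parent=5 cost=13
22. q=(11,20) nearest=1 d=13 new=(10,12) → blocked by [7,10]×[12,21], reject
23. q=(15,14) nearest=1 d=10 new=(10,12) → blocked by [7,10]×[12,21], reject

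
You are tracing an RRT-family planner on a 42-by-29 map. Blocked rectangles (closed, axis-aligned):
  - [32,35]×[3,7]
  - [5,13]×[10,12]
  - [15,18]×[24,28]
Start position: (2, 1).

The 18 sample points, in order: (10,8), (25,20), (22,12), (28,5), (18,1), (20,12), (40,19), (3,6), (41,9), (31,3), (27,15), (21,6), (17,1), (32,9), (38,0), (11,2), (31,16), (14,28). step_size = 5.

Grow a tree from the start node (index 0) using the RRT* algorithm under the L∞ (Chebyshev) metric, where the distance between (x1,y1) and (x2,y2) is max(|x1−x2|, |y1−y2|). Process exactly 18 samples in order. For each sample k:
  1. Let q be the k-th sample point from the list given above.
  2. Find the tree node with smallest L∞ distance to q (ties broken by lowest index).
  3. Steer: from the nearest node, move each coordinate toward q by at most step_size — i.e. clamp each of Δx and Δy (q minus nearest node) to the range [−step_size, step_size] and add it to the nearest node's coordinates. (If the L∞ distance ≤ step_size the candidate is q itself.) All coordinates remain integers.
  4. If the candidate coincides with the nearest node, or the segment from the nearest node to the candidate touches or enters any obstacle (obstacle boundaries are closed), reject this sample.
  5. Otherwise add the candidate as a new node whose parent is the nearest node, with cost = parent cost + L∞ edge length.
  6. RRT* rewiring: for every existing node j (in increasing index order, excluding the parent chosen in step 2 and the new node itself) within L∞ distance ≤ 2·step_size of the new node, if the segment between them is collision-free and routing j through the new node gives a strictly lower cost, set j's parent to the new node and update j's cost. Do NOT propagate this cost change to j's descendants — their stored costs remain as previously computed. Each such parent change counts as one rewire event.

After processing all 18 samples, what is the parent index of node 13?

1. q=(10,8) nearest=0 d=8 new=(7,6) → add node 1 parent=0 cost=5
2. q=(25,20) nearest=1 d=18 new=(12,11) → blocked by [5,13]×[10,12], reject
3. q=(22,12) nearest=1 d=15 new=(12,11) → blocked by [5,13]×[10,12], reject
4. q=(28,5) nearest=1 d=21 new=(12,5) → add node 2 parent=1 cost=10
5. q=(18,1) nearest=2 d=6 new=(17,1) → add node 3 parent=2 cost=15
6. q=(20,12) nearest=2 d=8 new=(17,10) → add node 4 parent=2 cost=15
7. q=(40,19) nearest=3 d=23 new=(22,6) → add node 5 parent=3 cost=20
8. q=(3,6) nearest=1 d=4 new=(3,6) → add node 6 parent=1 cost=9
9. q=(41,9) nearest=5 d=19 new=(27,9) → add node 7 parent=5 cost=25
10. q=(31,3) nearest=7 d=6 new=(31,4) → add node 8 parent=7 cost=30
11. q=(27,15) nearest=7 d=6 new=(27,14) → add node 9 parent=7 cost=30
12. q=(21,6) nearest=5 d=1 new=(21,6) → add node 10 parent=5 cost=21; rewire 9→10 (29<30)
13. q=(17,1) nearest=3 d=0 → coincident, reject
14. q=(32,9) nearest=7 d=5 new=(32,9) → add node 11 parent=7 cost=30
15. q=(38,0) nearest=8 d=7 new=(36,0) → blocked by [32,35]×[3,7], reject
16. q=(11,2) nearest=2 d=3 new=(11,2) → add node 12 parent=2 cost=13
17. q=(31,16) nearest=9 d=4 new=(31,16) → add node 13 parent=9 cost=33
18. q=(14,28) nearest=9 d=14 new=(22,19) → add node 14 parent=9 cost=34

Parent of node 13: 9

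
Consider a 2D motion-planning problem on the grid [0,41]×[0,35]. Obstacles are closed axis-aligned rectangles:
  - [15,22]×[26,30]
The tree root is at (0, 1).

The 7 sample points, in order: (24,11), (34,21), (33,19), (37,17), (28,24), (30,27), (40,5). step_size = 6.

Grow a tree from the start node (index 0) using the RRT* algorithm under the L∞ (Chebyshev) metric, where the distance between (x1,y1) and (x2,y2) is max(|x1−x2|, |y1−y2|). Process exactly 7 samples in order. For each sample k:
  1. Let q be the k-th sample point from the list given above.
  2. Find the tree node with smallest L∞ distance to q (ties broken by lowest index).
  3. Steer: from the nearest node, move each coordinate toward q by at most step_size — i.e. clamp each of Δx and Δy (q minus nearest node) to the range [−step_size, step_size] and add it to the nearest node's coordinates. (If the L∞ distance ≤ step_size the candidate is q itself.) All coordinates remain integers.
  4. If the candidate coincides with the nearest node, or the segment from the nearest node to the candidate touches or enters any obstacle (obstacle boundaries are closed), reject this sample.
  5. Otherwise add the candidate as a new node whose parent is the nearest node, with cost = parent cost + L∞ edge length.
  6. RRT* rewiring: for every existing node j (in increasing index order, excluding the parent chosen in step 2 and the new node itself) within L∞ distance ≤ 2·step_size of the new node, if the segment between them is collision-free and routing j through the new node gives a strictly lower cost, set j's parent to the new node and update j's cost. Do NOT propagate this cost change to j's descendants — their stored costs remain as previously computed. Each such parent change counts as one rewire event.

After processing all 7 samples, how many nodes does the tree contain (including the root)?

Node count: 8

1. q=(24,11) nearest=0 d=24 new=(6,7) → add node 1 parent=0 cost=6
2. q=(34,21) nearest=1 d=28 new=(12,13) → add node 2 parent=1 cost=12
3. q=(33,19) nearest=2 d=21 new=(18,19) → add node 3 parent=2 cost=18
4. q=(37,17) nearest=3 d=19 new=(24,17) → add node 4 parent=3 cost=24
5. q=(28,24) nearest=4 d=7 new=(28,23) → add node 5 parent=4 cost=30
6. q=(30,27) nearest=5 d=4 new=(30,27) → add node 6 parent=5 cost=34
7. q=(40,5) nearest=4 d=16 new=(30,11) → add node 7 parent=4 cost=30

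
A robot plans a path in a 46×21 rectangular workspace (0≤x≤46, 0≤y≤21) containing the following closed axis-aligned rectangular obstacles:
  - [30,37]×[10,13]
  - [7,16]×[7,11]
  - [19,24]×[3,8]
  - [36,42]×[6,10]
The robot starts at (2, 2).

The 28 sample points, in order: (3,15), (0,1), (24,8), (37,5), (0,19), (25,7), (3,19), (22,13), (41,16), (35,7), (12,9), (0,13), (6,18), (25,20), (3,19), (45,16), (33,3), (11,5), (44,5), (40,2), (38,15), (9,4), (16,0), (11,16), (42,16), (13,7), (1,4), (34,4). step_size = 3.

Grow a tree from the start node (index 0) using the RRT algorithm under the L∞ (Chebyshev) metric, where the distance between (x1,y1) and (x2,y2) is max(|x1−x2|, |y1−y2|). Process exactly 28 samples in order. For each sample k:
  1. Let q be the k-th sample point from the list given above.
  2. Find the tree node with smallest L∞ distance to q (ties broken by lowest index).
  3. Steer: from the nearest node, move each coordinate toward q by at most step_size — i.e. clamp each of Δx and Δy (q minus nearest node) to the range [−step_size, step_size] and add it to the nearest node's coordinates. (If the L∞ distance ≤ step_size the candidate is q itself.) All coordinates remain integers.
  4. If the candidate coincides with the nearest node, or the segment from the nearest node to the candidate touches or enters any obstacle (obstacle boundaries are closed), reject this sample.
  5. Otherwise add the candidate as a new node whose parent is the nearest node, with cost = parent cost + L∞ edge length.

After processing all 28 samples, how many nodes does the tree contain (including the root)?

1. q=(3,15) nearest=0 d=13 new=(3,5) → add node 1 parent=0 cost=3
2. q=(0,1) nearest=0 d=2 new=(0,1) → add node 2 parent=0 cost=2
3. q=(24,8) nearest=1 d=21 new=(6,8) → add node 3 parent=1 cost=6
4. q=(37,5) nearest=3 d=31 new=(9,5) → blocked by [7,16]×[7,11], reject
5. q=(0,19) nearest=3 d=11 new=(3,11) → add node 4 parent=3 cost=9
6. q=(25,7) nearest=3 d=19 new=(9,7) → blocked by [7,16]×[7,11], reject
7. q=(3,19) nearest=4 d=8 new=(3,14) → add node 5 parent=4 cost=12
8. q=(22,13) nearest=3 d=16 new=(9,11) → blocked by [7,16]×[7,11], reject
9. q=(41,16) nearest=3 d=35 new=(9,11) → blocked by [7,16]×[7,11], reject
10. q=(35,7) nearest=3 d=29 new=(9,7) → blocked by [7,16]×[7,11], reject
11. q=(12,9) nearest=3 d=6 new=(9,9) → blocked by [7,16]×[7,11], reject
12. q=(0,13) nearest=4 d=3 new=(0,13) → add node 6 parent=4 cost=12
13. q=(6,18) nearest=5 d=4 new=(6,17) → add node 7 parent=5 cost=15
14. q=(25,20) nearest=3 d=19 new=(9,11) → blocked by [7,16]×[7,11], reject
15. q=(3,19) nearest=7 d=3 new=(3,19) → add node 8 parent=7 cost=18
16. q=(45,16) nearest=3 d=39 new=(9,11) → blocked by [7,16]×[7,11], reject
17. q=(33,3) nearest=3 d=27 new=(9,5) → blocked by [7,16]×[7,11], reject
18. q=(11,5) nearest=3 d=5 new=(9,5) → blocked by [7,16]×[7,11], reject
19. q=(44,5) nearest=3 d=38 new=(9,5) → blocked by [7,16]×[7,11], reject
20. q=(40,2) nearest=3 d=34 new=(9,5) → blocked by [7,16]×[7,11], reject
21. q=(38,15) nearest=3 d=32 new=(9,11) → blocked by [7,16]×[7,11], reject
22. q=(9,4) nearest=3 d=4 new=(9,5) → blocked by [7,16]×[7,11], reject
23. q=(16,0) nearest=3 d=10 new=(9,5) → blocked by [7,16]×[7,11], reject
24. q=(11,16) nearest=7 d=5 new=(9,16) → add node 9 parent=7 cost=18
25. q=(42,16) nearest=9 d=33 new=(12,16) → add node 10 parent=9 cost=21
26. q=(13,7) nearest=3 d=7 new=(9,7) → blocked by [7,16]×[7,11], reject
27. q=(1,4) nearest=0 d=2 new=(1,4) → add node 11 parent=0 cost=2
28. q=(34,4) nearest=10 d=22 new=(15,13) → add node 12 parent=10 cost=24

Node count: 13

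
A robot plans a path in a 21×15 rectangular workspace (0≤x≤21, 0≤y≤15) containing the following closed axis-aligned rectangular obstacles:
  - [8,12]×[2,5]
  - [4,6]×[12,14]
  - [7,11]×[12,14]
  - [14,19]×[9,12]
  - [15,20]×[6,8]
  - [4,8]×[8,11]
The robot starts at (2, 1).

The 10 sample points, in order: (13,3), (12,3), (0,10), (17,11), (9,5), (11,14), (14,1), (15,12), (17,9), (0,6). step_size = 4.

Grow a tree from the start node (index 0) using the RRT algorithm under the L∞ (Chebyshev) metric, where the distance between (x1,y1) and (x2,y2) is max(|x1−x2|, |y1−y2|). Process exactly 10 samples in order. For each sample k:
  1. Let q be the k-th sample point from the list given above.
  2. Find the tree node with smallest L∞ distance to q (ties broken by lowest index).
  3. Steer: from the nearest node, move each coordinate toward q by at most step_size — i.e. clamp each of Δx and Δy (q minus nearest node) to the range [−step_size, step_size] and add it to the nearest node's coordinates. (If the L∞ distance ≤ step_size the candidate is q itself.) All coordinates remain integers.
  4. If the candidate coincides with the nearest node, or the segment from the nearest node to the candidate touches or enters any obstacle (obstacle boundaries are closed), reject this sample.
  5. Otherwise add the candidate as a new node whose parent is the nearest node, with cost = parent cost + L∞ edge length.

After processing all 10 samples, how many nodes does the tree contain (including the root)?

Node count: 4

1. q=(13,3) nearest=0 d=11 new=(6,3) → add node 1 parent=0 cost=4
2. q=(12,3) nearest=1 d=6 new=(10,3) → blocked by [8,12]×[2,5], reject
3. q=(0,10) nearest=1 d=7 new=(2,7) → add node 2 parent=1 cost=8
4. q=(17,11) nearest=1 d=11 new=(10,7) → blocked by [8,12]×[2,5], reject
5. q=(9,5) nearest=1 d=3 new=(9,5) → blocked by [8,12]×[2,5], reject
6. q=(11,14) nearest=2 d=9 new=(6,11) → blocked by [4,8]×[8,11], reject
7. q=(14,1) nearest=1 d=8 new=(10,1) → blocked by [8,12]×[2,5], reject
8. q=(15,12) nearest=1 d=9 new=(10,7) → blocked by [8,12]×[2,5], reject
9. q=(17,9) nearest=1 d=11 new=(10,7) → blocked by [8,12]×[2,5], reject
10. q=(0,6) nearest=2 d=2 new=(0,6) → add node 3 parent=2 cost=10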